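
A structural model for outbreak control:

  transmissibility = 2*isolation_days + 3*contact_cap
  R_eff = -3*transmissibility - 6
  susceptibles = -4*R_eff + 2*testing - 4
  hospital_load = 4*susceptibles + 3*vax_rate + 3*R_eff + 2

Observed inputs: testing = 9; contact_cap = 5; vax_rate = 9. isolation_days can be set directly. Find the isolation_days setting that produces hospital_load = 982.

isolation_days = 3

Substituting into the transmissibility equation gives transmissibility = 2*isolation_days + 15.
So R_eff = -6*isolation_days - 51.
Substituting into the susceptibles equation gives susceptibles = 24*isolation_days + 218.
So hospital_load = 78*isolation_days + 748.
Solve 78*isolation_days + 748 = 982: isolation_days = (982 - 748) / 78 = 3.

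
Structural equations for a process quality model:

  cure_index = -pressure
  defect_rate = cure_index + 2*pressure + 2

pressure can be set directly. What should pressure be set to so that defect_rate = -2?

Substituting into the defect_rate equation gives defect_rate = pressure + 2.
Solve pressure + 2 = -2: pressure = (-2 - 2) / 1 = -4.

pressure = -4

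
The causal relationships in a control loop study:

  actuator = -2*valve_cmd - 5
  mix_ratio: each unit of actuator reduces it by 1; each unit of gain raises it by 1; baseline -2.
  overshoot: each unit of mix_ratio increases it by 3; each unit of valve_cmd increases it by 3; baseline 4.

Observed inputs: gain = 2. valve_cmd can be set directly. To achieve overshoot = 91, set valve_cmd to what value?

Substituting into the mix_ratio equation gives mix_ratio = 2*valve_cmd + 5.
Substituting into the overshoot equation gives overshoot = 9*valve_cmd + 19.
Solve 9*valve_cmd + 19 = 91: valve_cmd = (91 - 19) / 9 = 8.

valve_cmd = 8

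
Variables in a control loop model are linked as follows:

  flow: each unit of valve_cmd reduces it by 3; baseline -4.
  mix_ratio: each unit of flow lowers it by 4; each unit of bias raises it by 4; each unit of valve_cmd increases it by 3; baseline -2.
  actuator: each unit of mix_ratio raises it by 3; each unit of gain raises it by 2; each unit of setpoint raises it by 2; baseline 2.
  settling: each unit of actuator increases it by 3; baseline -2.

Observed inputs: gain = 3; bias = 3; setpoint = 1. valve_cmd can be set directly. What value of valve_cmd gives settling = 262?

Substituting into the mix_ratio equation gives mix_ratio = 15*valve_cmd + 26.
Substituting into the actuator equation gives actuator = 45*valve_cmd + 88.
So settling = 135*valve_cmd + 262.
Solve 135*valve_cmd + 262 = 262: valve_cmd = (262 - 262) / 135 = 0.

valve_cmd = 0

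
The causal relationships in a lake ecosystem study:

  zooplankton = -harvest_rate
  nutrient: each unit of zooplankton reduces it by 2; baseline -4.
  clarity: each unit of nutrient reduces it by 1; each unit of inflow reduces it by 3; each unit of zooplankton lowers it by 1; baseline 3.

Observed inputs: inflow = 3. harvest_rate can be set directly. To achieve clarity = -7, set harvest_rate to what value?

Substituting into the nutrient equation gives nutrient = 2*harvest_rate - 4.
clarity becomes -harvest_rate - 2.
Solve -harvest_rate - 2 = -7: harvest_rate = (-7 + 2) / -1 = 5.

harvest_rate = 5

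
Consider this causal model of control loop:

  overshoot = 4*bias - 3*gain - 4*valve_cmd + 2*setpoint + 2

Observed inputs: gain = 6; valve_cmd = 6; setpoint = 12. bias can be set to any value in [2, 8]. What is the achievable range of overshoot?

-8 to 16

Substituting into the overshoot equation gives overshoot = 4*bias - 16.
Linear in bias, so extremes are at the endpoints: bias = 2 gives overshoot = -8; bias = 8 gives overshoot = 16.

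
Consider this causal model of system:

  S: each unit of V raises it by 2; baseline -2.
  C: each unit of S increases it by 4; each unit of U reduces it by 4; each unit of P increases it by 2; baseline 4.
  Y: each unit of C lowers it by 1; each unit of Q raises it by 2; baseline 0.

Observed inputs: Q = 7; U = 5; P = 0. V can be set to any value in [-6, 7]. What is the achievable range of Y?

Substituting into the C equation gives C = 8*V - 24.
Substituting into the Y equation gives Y = -8*V + 38.
Linear in V, so extremes are at the endpoints: V = -6 gives Y = 86; V = 7 gives Y = -18.

-18 to 86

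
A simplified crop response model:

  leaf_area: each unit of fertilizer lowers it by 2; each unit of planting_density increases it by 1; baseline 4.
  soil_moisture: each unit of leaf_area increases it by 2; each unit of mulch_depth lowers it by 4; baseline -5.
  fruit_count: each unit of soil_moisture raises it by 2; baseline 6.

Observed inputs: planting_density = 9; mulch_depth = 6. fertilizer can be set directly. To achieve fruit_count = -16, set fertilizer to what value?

Substituting into the leaf_area equation gives leaf_area = -2*fertilizer + 13.
Substituting into the soil_moisture equation gives soil_moisture = -4*fertilizer - 3.
This gives fruit_count = -8*fertilizer.
Solve -8*fertilizer = -16: fertilizer = -16 / -8 = 2.

fertilizer = 2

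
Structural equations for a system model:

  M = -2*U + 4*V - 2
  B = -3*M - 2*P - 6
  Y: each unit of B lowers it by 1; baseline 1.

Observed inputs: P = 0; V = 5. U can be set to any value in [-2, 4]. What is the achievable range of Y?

Substituting into the M equation gives M = -2*U + 18.
Substituting into the B equation gives B = 6*U - 60.
This gives Y = -6*U + 61.
Linear in U, so extremes are at the endpoints: U = -2 gives Y = 73; U = 4 gives Y = 37.

37 to 73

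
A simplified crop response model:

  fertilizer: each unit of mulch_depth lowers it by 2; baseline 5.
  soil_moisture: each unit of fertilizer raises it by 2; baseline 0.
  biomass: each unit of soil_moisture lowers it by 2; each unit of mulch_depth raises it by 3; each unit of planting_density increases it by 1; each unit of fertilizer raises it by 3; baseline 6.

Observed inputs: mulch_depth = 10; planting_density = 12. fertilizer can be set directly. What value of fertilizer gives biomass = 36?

fertilizer = 12

Intervening on fertilizer fixes its value directly, overriding its dependence on mulch_depth.
Substituting into the biomass equation gives biomass = -fertilizer + 48.
Solve -fertilizer + 48 = 36: fertilizer = (36 - 48) / -1 = 12.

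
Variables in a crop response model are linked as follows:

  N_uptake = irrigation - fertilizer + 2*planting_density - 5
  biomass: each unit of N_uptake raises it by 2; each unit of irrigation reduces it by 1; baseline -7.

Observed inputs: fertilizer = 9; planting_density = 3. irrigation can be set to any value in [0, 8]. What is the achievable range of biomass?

-23 to -15

Substituting into the N_uptake equation gives N_uptake = irrigation - 8.
So biomass = irrigation - 23.
Linear in irrigation, so extremes are at the endpoints: irrigation = 0 gives biomass = -23; irrigation = 8 gives biomass = -15.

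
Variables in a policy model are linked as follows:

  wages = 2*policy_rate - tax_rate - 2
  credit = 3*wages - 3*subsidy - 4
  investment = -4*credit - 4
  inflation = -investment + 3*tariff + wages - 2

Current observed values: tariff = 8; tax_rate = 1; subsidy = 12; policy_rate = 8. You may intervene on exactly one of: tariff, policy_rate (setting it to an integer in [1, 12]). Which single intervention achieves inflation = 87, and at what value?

Intervening on tariff: inflation = 3*tariff + 11. Reaching 87 requires tariff = 76/3, not an integer.
Intervening on policy_rate: with other inputs at their observed values, inflation = 26*policy_rate - 173. Solving for 87 gives policy_rate = 10, within [1, 12].

set policy_rate = 10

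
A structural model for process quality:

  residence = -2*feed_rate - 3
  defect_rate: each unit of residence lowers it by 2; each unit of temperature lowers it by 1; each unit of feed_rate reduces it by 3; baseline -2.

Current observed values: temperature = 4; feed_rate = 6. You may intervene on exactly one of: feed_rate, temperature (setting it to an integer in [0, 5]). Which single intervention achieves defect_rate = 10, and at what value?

Intervening on feed_rate: defect_rate = feed_rate. Reaching 10 requires feed_rate = 10, outside [0, 5].
Intervening on temperature: with other inputs at their observed values, defect_rate = -temperature + 10. Solving for 10 gives temperature = 0, within [0, 5].

set temperature = 0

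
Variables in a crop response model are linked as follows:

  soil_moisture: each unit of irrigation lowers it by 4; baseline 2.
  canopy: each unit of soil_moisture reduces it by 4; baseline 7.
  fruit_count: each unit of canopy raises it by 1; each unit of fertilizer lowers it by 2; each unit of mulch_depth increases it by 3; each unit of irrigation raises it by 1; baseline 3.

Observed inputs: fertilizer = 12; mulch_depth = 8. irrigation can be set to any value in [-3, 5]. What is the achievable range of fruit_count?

Substituting into the canopy equation gives canopy = 16*irrigation - 1.
So fruit_count = 17*irrigation + 2.
Linear in irrigation, so extremes are at the endpoints: irrigation = -3 gives fruit_count = -49; irrigation = 5 gives fruit_count = 87.

-49 to 87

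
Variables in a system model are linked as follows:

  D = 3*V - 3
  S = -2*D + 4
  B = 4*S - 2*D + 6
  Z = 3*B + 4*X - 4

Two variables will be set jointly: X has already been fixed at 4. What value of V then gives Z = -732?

V = 10

With X held at 4:
Substituting into the S equation gives S = -6*V + 10.
So B = -30*V + 52.
This gives Z = -90*V + 168.
Solve -90*V + 168 = -732: V = (-732 - 168) / -90 = 10.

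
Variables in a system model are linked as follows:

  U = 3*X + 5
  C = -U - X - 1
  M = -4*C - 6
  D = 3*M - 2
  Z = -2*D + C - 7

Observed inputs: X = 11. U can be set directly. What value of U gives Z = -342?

Intervening on U fixes its value directly, overriding its dependence on X.
Substituting into the C equation gives C = -U - 12.
Substituting into the M equation gives M = 4*U + 42.
Substituting into the D equation gives D = 12*U + 124.
Substituting into the Z equation gives Z = -25*U - 267.
Solve -25*U - 267 = -342: U = (-342 + 267) / -25 = 3.

U = 3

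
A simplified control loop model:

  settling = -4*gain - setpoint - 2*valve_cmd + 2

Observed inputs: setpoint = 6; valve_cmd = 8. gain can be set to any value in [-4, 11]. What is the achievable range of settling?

-64 to -4

Substituting into the settling equation gives settling = -4*gain - 20.
Linear in gain, so extremes are at the endpoints: gain = -4 gives settling = -4; gain = 11 gives settling = -64.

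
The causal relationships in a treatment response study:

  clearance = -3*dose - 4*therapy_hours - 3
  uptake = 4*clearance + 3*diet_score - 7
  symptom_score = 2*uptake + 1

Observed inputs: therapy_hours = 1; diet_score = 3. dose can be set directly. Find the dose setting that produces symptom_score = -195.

dose = 6

Substituting into the clearance equation gives clearance = -3*dose - 7.
So uptake = -12*dose - 26.
Substituting into the symptom_score equation gives symptom_score = -24*dose - 51.
Solve -24*dose - 51 = -195: dose = (-195 + 51) / -24 = 6.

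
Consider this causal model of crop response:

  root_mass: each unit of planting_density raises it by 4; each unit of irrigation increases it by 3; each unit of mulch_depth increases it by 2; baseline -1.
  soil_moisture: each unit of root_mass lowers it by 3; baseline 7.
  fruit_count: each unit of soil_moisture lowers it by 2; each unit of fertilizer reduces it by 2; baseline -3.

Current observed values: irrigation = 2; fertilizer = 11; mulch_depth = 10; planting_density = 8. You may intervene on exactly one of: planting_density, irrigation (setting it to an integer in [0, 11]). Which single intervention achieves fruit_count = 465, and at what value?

set irrigation = 11

Intervening on planting_density: fruit_count = 24*planting_density + 111. Reaching 465 requires planting_density = 59/4, not an integer.
Intervening on irrigation: with other inputs at their observed values, fruit_count = 18*irrigation + 267. Solving for 465 gives irrigation = 11, within [0, 11].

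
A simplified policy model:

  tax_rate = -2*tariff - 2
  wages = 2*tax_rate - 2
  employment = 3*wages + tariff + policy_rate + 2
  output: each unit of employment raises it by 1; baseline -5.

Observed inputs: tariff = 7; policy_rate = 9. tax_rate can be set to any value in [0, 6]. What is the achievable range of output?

Intervening on tax_rate fixes its value directly, overriding its dependence on tariff.
Substituting into the employment equation gives employment = 6*tax_rate + 12.
So output = 6*tax_rate + 7.
Linear in tax_rate, so extremes are at the endpoints: tax_rate = 0 gives output = 7; tax_rate = 6 gives output = 43.

7 to 43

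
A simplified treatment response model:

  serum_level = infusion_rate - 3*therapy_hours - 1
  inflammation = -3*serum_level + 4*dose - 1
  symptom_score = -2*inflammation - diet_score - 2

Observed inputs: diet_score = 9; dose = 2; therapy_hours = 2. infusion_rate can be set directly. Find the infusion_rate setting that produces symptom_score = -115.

infusion_rate = -8

Substituting into the serum_level equation gives serum_level = infusion_rate - 7.
inflammation becomes -3*infusion_rate + 28.
Substituting into the symptom_score equation gives symptom_score = 6*infusion_rate - 67.
Solve 6*infusion_rate - 67 = -115: infusion_rate = (-115 + 67) / 6 = -8.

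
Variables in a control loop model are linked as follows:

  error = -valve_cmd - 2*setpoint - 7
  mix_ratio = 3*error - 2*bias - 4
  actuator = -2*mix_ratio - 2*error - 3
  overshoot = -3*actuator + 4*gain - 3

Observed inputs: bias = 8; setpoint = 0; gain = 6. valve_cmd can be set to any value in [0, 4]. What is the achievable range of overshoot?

Substituting into the error equation gives error = -valve_cmd - 7.
So mix_ratio = -3*valve_cmd - 41.
Substituting into the actuator equation gives actuator = 8*valve_cmd + 93.
Substituting into the overshoot equation gives overshoot = -24*valve_cmd - 258.
Linear in valve_cmd, so extremes are at the endpoints: valve_cmd = 0 gives overshoot = -258; valve_cmd = 4 gives overshoot = -354.

-354 to -258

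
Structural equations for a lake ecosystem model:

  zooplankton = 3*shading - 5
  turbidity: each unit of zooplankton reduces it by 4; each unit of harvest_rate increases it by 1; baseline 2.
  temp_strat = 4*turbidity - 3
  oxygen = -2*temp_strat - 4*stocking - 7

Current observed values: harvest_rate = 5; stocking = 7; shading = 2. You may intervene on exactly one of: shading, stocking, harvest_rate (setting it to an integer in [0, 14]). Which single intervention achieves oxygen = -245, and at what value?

set shading = 0

Intervening on shading: with other inputs at their observed values, oxygen = 96*shading - 245. Solving for -245 gives shading = 0, within [0, 14].
Intervening on stocking: oxygen = -4*stocking - 25. Reaching -245 requires stocking = 55, outside [0, 14].
Intervening on harvest_rate: oxygen = -8*harvest_rate - 13. Reaching -245 requires harvest_rate = 29, outside [0, 14].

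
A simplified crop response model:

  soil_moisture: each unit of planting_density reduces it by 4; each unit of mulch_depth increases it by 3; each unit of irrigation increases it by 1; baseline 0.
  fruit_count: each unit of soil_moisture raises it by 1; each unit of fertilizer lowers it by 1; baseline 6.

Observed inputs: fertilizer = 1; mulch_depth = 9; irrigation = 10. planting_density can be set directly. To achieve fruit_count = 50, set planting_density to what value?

planting_density = -2

Substituting into the soil_moisture equation gives soil_moisture = -4*planting_density + 37.
This gives fruit_count = -4*planting_density + 42.
Solve -4*planting_density + 42 = 50: planting_density = (50 - 42) / -4 = -2.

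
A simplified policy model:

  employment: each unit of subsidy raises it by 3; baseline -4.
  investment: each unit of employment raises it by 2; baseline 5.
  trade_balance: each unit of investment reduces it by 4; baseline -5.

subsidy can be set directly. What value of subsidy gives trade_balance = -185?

subsidy = 8

Substituting into the investment equation gives investment = 6*subsidy - 3.
Substituting into the trade_balance equation gives trade_balance = -24*subsidy + 7.
Solve -24*subsidy + 7 = -185: subsidy = (-185 - 7) / -24 = 8.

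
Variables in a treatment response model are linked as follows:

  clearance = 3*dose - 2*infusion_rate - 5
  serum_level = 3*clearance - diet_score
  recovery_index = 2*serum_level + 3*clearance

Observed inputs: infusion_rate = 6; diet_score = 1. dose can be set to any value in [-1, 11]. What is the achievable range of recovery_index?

Substituting into the clearance equation gives clearance = 3*dose - 17.
Substituting into the serum_level equation gives serum_level = 9*dose - 52.
recovery_index becomes 27*dose - 155.
Linear in dose, so extremes are at the endpoints: dose = -1 gives recovery_index = -182; dose = 11 gives recovery_index = 142.

-182 to 142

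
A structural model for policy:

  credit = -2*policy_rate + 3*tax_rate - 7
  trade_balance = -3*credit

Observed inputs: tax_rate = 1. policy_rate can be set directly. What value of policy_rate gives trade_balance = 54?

policy_rate = 7

Substituting into the credit equation gives credit = -2*policy_rate - 4.
So trade_balance = 6*policy_rate + 12.
Solve 6*policy_rate + 12 = 54: policy_rate = (54 - 12) / 6 = 7.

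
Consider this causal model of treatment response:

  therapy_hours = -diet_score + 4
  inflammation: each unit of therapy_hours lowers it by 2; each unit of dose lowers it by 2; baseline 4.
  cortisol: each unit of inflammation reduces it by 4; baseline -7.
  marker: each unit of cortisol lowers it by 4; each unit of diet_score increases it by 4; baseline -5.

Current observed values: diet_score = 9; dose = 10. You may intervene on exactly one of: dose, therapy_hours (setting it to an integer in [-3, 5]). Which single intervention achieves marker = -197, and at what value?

Intervening on dose: marker = -32*dose + 283. Reaching -197 requires dose = 15, outside [-3, 5].
Intervening on therapy_hours: with other inputs at their observed values, marker = -32*therapy_hours - 197. Solving for -197 gives therapy_hours = 0, within [-3, 5].

set therapy_hours = 0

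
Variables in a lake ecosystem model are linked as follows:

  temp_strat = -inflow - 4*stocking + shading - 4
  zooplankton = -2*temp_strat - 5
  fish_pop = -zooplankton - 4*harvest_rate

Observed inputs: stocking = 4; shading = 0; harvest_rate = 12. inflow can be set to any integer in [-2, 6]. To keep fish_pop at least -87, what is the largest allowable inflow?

Substituting into the temp_strat equation gives temp_strat = -inflow - 20.
Substituting into the zooplankton equation gives zooplankton = 2*inflow + 35.
Substituting into the fish_pop equation gives fish_pop = -2*inflow - 83.
Require -2*inflow - 83 ≥ -87, so inflow ≤ 2.
The largest integer in [-2, 6] satisfying this is 2.

inflow = 2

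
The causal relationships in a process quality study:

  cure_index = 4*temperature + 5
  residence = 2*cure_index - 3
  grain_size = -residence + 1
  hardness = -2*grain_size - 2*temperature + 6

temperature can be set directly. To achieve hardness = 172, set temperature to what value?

Substituting into the residence equation gives residence = 8*temperature + 7.
This gives grain_size = -8*temperature - 6.
hardness becomes 14*temperature + 18.
Solve 14*temperature + 18 = 172: temperature = (172 - 18) / 14 = 11.

temperature = 11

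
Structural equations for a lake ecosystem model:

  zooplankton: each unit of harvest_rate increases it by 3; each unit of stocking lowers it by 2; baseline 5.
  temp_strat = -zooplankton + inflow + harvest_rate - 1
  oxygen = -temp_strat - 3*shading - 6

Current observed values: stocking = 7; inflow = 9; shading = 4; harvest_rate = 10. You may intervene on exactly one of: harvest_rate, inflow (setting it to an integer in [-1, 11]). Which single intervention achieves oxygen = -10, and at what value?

Intervening on harvest_rate: oxygen = 2*harvest_rate - 35. Reaching -10 requires harvest_rate = 25/2, not an integer.
Intervening on inflow: with other inputs at their observed values, oxygen = -inflow - 6. Solving for -10 gives inflow = 4, within [-1, 11].

set inflow = 4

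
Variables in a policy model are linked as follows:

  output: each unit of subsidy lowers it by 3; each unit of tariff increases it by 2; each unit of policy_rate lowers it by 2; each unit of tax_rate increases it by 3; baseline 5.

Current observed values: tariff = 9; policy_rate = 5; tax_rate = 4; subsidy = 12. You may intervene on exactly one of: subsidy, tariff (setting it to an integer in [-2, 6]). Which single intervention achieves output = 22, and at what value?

set subsidy = 1

Intervening on subsidy: with other inputs at their observed values, output = -3*subsidy + 25. Solving for 22 gives subsidy = 1, within [-2, 6].
Intervening on tariff: output = 2*tariff - 29. Reaching 22 requires tariff = 51/2, not an integer.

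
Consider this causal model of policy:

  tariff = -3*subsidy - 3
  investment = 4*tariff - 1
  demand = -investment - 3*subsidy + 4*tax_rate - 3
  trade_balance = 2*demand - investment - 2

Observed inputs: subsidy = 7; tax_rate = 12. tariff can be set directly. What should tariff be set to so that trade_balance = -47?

tariff = 8

Intervening on tariff fixes its value directly, overriding its dependence on subsidy.
Substituting into the demand equation gives demand = -4*tariff + 25.
Substituting into the trade_balance equation gives trade_balance = -12*tariff + 49.
Solve -12*tariff + 49 = -47: tariff = (-47 - 49) / -12 = 8.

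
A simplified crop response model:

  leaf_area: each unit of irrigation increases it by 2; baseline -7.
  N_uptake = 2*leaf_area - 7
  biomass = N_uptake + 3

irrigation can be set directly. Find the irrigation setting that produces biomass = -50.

Substituting into the N_uptake equation gives N_uptake = 4*irrigation - 21.
Substituting into the biomass equation gives biomass = 4*irrigation - 18.
Solve 4*irrigation - 18 = -50: irrigation = (-50 + 18) / 4 = -8.

irrigation = -8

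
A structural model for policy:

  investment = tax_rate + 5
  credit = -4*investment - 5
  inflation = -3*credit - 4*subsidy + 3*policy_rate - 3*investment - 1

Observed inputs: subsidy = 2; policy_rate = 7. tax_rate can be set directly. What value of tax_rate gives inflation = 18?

Substituting into the credit equation gives credit = -4*tax_rate - 25.
Substituting into the inflation equation gives inflation = 9*tax_rate + 72.
Solve 9*tax_rate + 72 = 18: tax_rate = (18 - 72) / 9 = -6.

tax_rate = -6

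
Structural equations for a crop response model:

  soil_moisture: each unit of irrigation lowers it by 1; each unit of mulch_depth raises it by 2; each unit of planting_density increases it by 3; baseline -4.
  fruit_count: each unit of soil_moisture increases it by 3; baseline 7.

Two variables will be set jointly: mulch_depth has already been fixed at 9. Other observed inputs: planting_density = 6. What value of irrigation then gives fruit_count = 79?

With mulch_depth held at 9:
Substituting into the soil_moisture equation gives soil_moisture = -irrigation + 32.
Substituting into the fruit_count equation gives fruit_count = -3*irrigation + 103.
Solve -3*irrigation + 103 = 79: irrigation = (79 - 103) / -3 = 8.

irrigation = 8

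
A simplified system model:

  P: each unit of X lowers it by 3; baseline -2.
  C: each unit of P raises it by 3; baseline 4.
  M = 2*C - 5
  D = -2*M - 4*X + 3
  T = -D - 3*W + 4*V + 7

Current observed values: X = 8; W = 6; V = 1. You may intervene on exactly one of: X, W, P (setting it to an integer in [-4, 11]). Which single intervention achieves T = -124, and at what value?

Intervening on X: with other inputs at their observed values, T = -32*X - 28. Solving for -124 gives X = 3, within [-4, 11].
Intervening on W: T = -3*W - 266. Reaching -124 requires W = -142/3, not an integer.
Intervening on P: T = 12*P + 28. Reaching -124 requires P = -38/3, not an integer.

set X = 3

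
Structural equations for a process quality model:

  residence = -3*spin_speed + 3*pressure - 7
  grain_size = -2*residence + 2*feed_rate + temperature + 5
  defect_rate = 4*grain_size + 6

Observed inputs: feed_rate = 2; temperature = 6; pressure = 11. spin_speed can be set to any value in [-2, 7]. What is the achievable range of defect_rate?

Substituting into the residence equation gives residence = -3*spin_speed + 26.
This gives grain_size = 6*spin_speed - 37.
defect_rate becomes 24*spin_speed - 142.
Linear in spin_speed, so extremes are at the endpoints: spin_speed = -2 gives defect_rate = -190; spin_speed = 7 gives defect_rate = 26.

-190 to 26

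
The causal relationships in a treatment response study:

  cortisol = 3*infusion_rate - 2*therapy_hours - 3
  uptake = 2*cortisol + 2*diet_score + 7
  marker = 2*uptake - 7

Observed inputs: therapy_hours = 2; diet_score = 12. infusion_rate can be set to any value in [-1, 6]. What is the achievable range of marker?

15 to 99

Substituting into the cortisol equation gives cortisol = 3*infusion_rate - 7.
Substituting into the uptake equation gives uptake = 6*infusion_rate + 17.
marker becomes 12*infusion_rate + 27.
Linear in infusion_rate, so extremes are at the endpoints: infusion_rate = -1 gives marker = 15; infusion_rate = 6 gives marker = 99.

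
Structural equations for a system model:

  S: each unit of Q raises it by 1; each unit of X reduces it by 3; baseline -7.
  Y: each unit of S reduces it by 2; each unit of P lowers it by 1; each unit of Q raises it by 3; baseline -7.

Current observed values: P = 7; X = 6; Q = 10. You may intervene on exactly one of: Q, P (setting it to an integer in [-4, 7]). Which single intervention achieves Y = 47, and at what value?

Intervening on Q: Y = Q + 36. Reaching 47 requires Q = 11, outside [-4, 7].
Intervening on P: with other inputs at their observed values, Y = -P + 53. Solving for 47 gives P = 6, within [-4, 7].

set P = 6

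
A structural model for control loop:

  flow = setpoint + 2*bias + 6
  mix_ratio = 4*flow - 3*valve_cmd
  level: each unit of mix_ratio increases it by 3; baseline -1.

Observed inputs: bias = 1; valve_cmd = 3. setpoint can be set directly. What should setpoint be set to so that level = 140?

setpoint = 6

Substituting into the flow equation gives flow = setpoint + 8.
Substituting into the mix_ratio equation gives mix_ratio = 4*setpoint + 23.
Substituting into the level equation gives level = 12*setpoint + 68.
Solve 12*setpoint + 68 = 140: setpoint = (140 - 68) / 12 = 6.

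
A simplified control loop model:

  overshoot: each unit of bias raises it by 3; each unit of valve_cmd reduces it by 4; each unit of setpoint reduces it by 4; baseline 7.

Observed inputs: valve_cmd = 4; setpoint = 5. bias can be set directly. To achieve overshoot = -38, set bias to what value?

Substituting into the overshoot equation gives overshoot = 3*bias - 29.
Solve 3*bias - 29 = -38: bias = (-38 + 29) / 3 = -3.

bias = -3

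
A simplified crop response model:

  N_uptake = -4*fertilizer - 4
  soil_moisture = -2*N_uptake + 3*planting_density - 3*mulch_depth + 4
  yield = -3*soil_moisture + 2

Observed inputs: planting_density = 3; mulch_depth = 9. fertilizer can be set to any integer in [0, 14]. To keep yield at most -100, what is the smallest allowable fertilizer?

fertilizer = 5

Substituting into the soil_moisture equation gives soil_moisture = 8*fertilizer - 6.
So yield = -24*fertilizer + 20.
Require -24*fertilizer + 20 ≤ -100, so fertilizer ≥ 5.
The smallest integer in [0, 14] satisfying this is 5.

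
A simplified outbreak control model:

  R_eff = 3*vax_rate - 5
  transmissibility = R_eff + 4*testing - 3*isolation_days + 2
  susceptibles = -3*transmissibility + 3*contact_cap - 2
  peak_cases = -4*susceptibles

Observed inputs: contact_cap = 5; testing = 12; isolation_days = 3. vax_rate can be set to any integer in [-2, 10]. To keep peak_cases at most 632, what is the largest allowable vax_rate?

vax_rate = 7

Substituting into the transmissibility equation gives transmissibility = 3*vax_rate + 36.
Substituting into the susceptibles equation gives susceptibles = -9*vax_rate - 95.
Substituting into the peak_cases equation gives peak_cases = 36*vax_rate + 380.
Require 36*vax_rate + 380 ≤ 632, so vax_rate ≤ 7.
The largest integer in [-2, 10] satisfying this is 7.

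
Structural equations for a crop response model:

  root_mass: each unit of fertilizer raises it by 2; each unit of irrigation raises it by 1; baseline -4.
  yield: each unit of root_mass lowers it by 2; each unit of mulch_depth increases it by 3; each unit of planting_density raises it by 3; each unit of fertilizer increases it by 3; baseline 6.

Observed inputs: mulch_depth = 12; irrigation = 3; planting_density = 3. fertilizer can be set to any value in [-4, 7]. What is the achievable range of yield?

46 to 57

Substituting into the root_mass equation gives root_mass = 2*fertilizer - 1.
Substituting into the yield equation gives yield = -fertilizer + 53.
Linear in fertilizer, so extremes are at the endpoints: fertilizer = -4 gives yield = 57; fertilizer = 7 gives yield = 46.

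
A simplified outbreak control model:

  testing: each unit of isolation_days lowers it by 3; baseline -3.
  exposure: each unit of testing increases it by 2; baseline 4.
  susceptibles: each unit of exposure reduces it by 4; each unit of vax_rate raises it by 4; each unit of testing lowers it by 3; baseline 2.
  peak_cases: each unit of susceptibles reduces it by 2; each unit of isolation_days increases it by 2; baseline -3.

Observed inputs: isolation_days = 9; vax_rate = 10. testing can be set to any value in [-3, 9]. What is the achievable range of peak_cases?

Intervening on testing fixes its value directly, overriding its dependence on isolation_days.
Substituting into the susceptibles equation gives susceptibles = -11*testing + 26.
peak_cases becomes 22*testing - 37.
Linear in testing, so extremes are at the endpoints: testing = -3 gives peak_cases = -103; testing = 9 gives peak_cases = 161.

-103 to 161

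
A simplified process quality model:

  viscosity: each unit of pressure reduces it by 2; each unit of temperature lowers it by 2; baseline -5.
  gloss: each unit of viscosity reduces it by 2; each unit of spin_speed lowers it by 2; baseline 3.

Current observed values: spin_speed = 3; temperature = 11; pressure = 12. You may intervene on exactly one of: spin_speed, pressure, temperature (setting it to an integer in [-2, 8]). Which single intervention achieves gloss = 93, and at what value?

set spin_speed = 6

Intervening on spin_speed: with other inputs at their observed values, gloss = -2*spin_speed + 105. Solving for 93 gives spin_speed = 6, within [-2, 8].
Intervening on pressure: gloss = 4*pressure + 51. Reaching 93 requires pressure = 21/2, not an integer.
Intervening on temperature: gloss = 4*temperature + 55. Reaching 93 requires temperature = 19/2, not an integer.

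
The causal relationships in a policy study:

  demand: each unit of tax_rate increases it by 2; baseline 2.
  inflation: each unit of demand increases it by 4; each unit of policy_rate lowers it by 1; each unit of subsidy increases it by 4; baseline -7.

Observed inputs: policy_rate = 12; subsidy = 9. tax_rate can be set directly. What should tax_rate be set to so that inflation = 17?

Substituting into the inflation equation gives inflation = 8*tax_rate + 25.
Solve 8*tax_rate + 25 = 17: tax_rate = (17 - 25) / 8 = -1.

tax_rate = -1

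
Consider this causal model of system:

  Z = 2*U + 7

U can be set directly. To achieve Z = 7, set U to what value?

U = 0

Solve 2*U + 7 = 7: U = (7 - 7) / 2 = 0.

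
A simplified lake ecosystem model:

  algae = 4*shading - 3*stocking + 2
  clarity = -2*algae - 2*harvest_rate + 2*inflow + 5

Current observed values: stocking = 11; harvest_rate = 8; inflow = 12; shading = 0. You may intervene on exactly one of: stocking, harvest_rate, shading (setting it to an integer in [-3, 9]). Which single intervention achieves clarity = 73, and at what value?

Intervening on stocking: clarity = 6*stocking + 9. Reaching 73 requires stocking = 32/3, not an integer.
Intervening on harvest_rate: with other inputs at their observed values, clarity = -2*harvest_rate + 91. Solving for 73 gives harvest_rate = 9, within [-3, 9].
Intervening on shading: clarity = -8*shading + 75. Reaching 73 requires shading = 1/4, not an integer.

set harvest_rate = 9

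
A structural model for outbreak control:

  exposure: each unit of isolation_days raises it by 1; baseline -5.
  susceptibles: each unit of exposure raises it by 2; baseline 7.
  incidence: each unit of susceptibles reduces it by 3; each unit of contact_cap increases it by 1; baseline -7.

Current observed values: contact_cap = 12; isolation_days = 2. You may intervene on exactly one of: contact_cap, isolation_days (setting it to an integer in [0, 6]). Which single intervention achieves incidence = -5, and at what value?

Intervening on contact_cap: with other inputs at their observed values, incidence = contact_cap - 10. Solving for -5 gives contact_cap = 5, within [0, 6].
Intervening on isolation_days: incidence = -6*isolation_days + 14. Reaching -5 requires isolation_days = 19/6, not an integer.

set contact_cap = 5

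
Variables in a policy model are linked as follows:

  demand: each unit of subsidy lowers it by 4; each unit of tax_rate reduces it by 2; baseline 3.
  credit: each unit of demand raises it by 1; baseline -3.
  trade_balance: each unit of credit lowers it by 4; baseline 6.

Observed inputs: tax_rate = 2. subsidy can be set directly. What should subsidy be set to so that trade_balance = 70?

subsidy = 3

Substituting into the demand equation gives demand = -4*subsidy - 1.
So credit = -4*subsidy - 4.
Substituting into the trade_balance equation gives trade_balance = 16*subsidy + 22.
Solve 16*subsidy + 22 = 70: subsidy = (70 - 22) / 16 = 3.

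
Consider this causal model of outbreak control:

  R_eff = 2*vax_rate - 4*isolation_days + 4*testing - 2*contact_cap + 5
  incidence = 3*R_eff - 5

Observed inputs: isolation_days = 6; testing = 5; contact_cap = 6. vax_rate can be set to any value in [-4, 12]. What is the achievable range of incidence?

Substituting into the R_eff equation gives R_eff = 2*vax_rate - 11.
So incidence = 6*vax_rate - 38.
Linear in vax_rate, so extremes are at the endpoints: vax_rate = -4 gives incidence = -62; vax_rate = 12 gives incidence = 34.

-62 to 34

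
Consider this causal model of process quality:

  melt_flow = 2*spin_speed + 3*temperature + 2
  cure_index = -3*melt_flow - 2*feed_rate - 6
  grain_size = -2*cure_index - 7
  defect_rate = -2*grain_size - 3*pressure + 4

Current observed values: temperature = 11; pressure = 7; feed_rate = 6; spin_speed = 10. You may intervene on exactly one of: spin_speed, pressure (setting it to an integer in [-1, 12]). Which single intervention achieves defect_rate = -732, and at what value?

Intervening on spin_speed: defect_rate = -24*spin_speed - 495. Reaching -732 requires spin_speed = 79/8, not an integer.
Intervening on pressure: with other inputs at their observed values, defect_rate = -3*pressure - 714. Solving for -732 gives pressure = 6, within [-1, 12].

set pressure = 6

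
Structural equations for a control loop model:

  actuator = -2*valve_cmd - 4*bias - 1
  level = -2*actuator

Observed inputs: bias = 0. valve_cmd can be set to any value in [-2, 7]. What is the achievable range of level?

Substituting into the actuator equation gives actuator = -2*valve_cmd - 1.
Substituting into the level equation gives level = 4*valve_cmd + 2.
Linear in valve_cmd, so extremes are at the endpoints: valve_cmd = -2 gives level = -6; valve_cmd = 7 gives level = 30.

-6 to 30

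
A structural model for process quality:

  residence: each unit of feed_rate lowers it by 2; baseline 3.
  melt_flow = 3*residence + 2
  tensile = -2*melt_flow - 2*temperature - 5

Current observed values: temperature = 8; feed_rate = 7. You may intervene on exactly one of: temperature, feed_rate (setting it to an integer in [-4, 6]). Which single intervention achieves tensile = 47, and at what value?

set temperature = 5

Intervening on temperature: with other inputs at their observed values, tensile = -2*temperature + 57. Solving for 47 gives temperature = 5, within [-4, 6].
Intervening on feed_rate: tensile = 12*feed_rate - 43. Reaching 47 requires feed_rate = 15/2, not an integer.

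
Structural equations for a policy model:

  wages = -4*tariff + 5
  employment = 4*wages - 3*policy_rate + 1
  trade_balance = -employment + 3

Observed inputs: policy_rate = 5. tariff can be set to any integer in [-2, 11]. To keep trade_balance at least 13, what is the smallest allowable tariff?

Substituting into the employment equation gives employment = -16*tariff + 6.
trade_balance becomes 16*tariff - 3.
Require 16*tariff - 3 ≥ 13, so tariff ≥ 1.
The smallest integer in [-2, 11] satisfying this is 1.

tariff = 1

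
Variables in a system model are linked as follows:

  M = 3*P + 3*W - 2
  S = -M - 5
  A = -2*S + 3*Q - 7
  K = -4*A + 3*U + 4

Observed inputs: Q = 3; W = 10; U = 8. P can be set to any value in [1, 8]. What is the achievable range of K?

-436 to -268

Substituting into the M equation gives M = 3*P + 28.
Substituting into the S equation gives S = -3*P - 33.
Substituting into the A equation gives A = 6*P + 68.
Substituting into the K equation gives K = -24*P - 244.
Linear in P, so extremes are at the endpoints: P = 1 gives K = -268; P = 8 gives K = -436.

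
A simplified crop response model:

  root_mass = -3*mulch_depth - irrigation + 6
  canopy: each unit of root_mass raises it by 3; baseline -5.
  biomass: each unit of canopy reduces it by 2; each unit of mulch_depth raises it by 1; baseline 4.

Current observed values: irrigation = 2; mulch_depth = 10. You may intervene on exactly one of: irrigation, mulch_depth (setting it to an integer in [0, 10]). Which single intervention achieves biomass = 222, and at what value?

set irrigation = 9

Intervening on irrigation: with other inputs at their observed values, biomass = 6*irrigation + 168. Solving for 222 gives irrigation = 9, within [0, 10].
Intervening on mulch_depth: biomass = 19*mulch_depth - 10. Reaching 222 requires mulch_depth = 232/19, not an integer.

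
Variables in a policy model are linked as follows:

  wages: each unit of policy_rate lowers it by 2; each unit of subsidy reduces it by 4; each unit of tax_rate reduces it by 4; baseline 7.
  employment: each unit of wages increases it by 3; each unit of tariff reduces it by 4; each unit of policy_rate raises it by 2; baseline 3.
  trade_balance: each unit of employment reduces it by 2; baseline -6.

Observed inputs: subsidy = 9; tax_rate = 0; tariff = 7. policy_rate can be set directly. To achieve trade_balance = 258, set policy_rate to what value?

policy_rate = 5

Substituting into the wages equation gives wages = -2*policy_rate - 29.
So employment = -4*policy_rate - 112.
So trade_balance = 8*policy_rate + 218.
Solve 8*policy_rate + 218 = 258: policy_rate = (258 - 218) / 8 = 5.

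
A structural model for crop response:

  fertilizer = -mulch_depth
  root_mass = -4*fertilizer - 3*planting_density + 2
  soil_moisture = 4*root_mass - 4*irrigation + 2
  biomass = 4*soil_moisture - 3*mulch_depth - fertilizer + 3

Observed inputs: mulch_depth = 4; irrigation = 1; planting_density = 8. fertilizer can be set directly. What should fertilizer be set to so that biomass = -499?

fertilizer = 2

Intervening on fertilizer fixes its value directly, overriding its dependence on mulch_depth.
Substituting into the root_mass equation gives root_mass = -4*fertilizer - 22.
soil_moisture becomes -16*fertilizer - 90.
This gives biomass = -65*fertilizer - 369.
Solve -65*fertilizer - 369 = -499: fertilizer = (-499 + 369) / -65 = 2.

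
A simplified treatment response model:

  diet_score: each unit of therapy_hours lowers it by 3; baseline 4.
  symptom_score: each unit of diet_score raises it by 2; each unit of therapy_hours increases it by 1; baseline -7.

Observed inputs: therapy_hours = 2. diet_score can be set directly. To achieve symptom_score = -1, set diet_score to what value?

diet_score = 2

Intervening on diet_score fixes its value directly, overriding its dependence on therapy_hours.
Substituting into the symptom_score equation gives symptom_score = 2*diet_score - 5.
Solve 2*diet_score - 5 = -1: diet_score = (-1 + 5) / 2 = 2.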